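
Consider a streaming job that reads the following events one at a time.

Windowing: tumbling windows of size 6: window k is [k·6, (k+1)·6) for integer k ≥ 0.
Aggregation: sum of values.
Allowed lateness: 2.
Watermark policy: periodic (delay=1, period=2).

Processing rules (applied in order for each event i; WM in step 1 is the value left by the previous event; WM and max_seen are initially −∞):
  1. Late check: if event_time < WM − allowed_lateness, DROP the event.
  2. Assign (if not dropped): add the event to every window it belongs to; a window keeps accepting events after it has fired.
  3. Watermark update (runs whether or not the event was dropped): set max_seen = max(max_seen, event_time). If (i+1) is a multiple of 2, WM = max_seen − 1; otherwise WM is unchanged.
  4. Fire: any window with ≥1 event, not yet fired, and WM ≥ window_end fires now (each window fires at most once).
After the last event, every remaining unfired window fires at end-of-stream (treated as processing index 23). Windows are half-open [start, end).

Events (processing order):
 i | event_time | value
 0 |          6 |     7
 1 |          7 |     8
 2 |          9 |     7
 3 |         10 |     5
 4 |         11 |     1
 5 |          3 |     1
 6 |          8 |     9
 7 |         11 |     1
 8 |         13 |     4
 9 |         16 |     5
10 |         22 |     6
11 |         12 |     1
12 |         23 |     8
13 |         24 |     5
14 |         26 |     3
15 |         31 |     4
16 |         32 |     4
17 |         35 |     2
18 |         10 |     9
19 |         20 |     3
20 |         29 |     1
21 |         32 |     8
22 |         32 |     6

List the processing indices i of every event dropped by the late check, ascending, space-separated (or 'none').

5 11 18 19 20

i=0 t=6 v=7: → [6,12); WM=−∞
i=1 t=7 v=8: → [6,12); WM=6
i=2 t=9 v=7: → [6,12); WM=6
i=3 t=10 v=5: → [6,12); WM=9
i=4 t=11 v=1: → [6,12); WM=9
i=5 t=3 v=1: DROP (t<9-2); WM=10
i=6 t=8 v=9: → [6,12); WM=10
i=7 t=11 v=1: → [6,12); WM=10
i=8 t=13 v=4: → [12,18); WM=10
i=9 t=16 v=5: → [12,18); WM=15; [6,12) fires=38
i=10 t=22 v=6: → [18,24); WM=15
i=11 t=12 v=1: DROP (t<15-2); WM=21; [12,18) fires=9
i=12 t=23 v=8: → [18,24); WM=21
i=13 t=24 v=5: → [24,30); WM=23
i=14 t=26 v=3: → [24,30); WM=23
i=15 t=31 v=4: → [30,36); WM=30; [18,24) fires=14 [24,30) fires=8
i=16 t=32 v=4: → [30,36); WM=30
i=17 t=35 v=2: → [30,36); WM=34
i=18 t=10 v=9: DROP (t<34-2); WM=34
i=19 t=20 v=3: DROP (t<34-2); WM=34
i=20 t=29 v=1: DROP (t<34-2); WM=34
i=21 t=32 v=8: → [30,36); WM=34
i=22 t=32 v=6: → [30,36); WM=34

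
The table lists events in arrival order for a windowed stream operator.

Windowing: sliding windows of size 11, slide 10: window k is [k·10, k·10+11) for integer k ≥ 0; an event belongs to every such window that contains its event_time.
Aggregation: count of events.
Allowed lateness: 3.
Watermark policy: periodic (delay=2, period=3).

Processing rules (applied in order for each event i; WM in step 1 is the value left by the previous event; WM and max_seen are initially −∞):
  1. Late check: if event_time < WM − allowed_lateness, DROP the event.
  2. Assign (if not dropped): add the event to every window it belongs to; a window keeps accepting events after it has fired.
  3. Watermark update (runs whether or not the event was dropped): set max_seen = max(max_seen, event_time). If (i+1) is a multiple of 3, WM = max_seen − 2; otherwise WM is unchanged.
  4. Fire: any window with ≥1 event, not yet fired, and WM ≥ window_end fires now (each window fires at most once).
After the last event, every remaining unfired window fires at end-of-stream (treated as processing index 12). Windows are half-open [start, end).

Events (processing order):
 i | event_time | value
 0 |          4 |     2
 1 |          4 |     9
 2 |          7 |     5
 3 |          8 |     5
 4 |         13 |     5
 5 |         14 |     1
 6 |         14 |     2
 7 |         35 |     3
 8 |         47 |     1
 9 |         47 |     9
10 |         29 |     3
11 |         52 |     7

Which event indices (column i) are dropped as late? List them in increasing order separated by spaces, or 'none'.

i=0 t=4 v=2: → [0,11); WM=−∞
i=1 t=4 v=9: → [0,11); WM=−∞
i=2 t=7 v=5: → [0,11); WM=5
i=3 t=8 v=5: → [0,11); WM=5
i=4 t=13 v=5: → [10,21); WM=5
i=5 t=14 v=1: → [10,21); WM=12; [0,11) fires=4
i=6 t=14 v=2: → [10,21); WM=12
i=7 t=35 v=3: → [30,41); WM=12
i=8 t=47 v=1: → [40,51); WM=45; [10,21) fires=3 [30,41) fires=1
i=9 t=47 v=9: → [40,51); WM=45
i=10 t=29 v=3: DROP (t<45-3); WM=45
i=11 t=52 v=7: → [50,61); WM=50

10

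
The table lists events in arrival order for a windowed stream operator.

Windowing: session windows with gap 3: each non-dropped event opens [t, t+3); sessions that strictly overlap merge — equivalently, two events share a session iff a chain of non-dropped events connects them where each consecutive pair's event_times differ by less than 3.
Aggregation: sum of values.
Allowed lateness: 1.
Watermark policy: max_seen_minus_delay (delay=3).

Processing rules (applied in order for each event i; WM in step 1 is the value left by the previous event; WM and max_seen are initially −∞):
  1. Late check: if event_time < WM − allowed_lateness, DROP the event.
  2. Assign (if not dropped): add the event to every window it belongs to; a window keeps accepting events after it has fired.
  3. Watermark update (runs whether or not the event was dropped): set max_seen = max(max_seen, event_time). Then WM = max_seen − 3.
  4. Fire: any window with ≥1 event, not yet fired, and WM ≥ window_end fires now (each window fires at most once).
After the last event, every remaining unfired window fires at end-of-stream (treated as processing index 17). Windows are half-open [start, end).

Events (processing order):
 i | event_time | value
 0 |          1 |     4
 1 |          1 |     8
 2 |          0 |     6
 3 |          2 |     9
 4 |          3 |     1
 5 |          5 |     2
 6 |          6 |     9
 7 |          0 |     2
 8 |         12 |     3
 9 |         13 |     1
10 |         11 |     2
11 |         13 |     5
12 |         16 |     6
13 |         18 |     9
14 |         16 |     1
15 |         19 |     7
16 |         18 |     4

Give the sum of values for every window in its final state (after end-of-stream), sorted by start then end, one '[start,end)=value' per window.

[0,9)=39 [11,16)=11 [16,22)=27

i=0 t=1 v=4: → [1,4); WM=-2
i=1 t=1 v=8: → [1,4); WM=-2
i=2 t=0 v=6: → [0,4); WM=-2
i=3 t=2 v=9: → [0,5); WM=-1
i=4 t=3 v=1: → [0,6); WM=0
i=5 t=5 v=2: → [0,8); WM=2
i=6 t=6 v=9: → [0,9); WM=3
i=7 t=0 v=2: DROP (t<3-1); WM=3
i=8 t=12 v=3: → [12,15); WM=9
i=9 t=13 v=1: → [12,16); WM=10
i=10 t=11 v=2: → [11,16); WM=10
i=11 t=13 v=5: → [11,16); WM=10
i=12 t=16 v=6: → [16,19); WM=13
i=13 t=18 v=9: → [16,21); WM=15
i=14 t=16 v=1: → [16,21); WM=15
i=15 t=19 v=7: → [16,22); WM=16
i=16 t=18 v=4: → [16,22); WM=16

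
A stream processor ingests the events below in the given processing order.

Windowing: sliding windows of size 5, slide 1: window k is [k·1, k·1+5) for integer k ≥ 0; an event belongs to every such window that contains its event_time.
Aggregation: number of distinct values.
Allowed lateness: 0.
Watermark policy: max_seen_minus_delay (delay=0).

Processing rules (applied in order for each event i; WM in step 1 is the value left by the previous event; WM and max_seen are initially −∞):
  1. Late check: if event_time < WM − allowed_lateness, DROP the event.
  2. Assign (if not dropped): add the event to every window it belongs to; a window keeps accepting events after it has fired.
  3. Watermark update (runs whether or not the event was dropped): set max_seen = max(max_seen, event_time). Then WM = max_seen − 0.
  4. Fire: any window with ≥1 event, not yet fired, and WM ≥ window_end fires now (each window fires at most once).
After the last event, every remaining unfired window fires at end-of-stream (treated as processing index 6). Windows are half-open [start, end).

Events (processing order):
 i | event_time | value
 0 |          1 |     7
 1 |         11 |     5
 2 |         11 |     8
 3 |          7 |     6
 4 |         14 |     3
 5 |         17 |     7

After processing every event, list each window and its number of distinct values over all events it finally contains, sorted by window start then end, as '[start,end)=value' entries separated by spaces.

i=0 t=1 v=7: → [1,6),[0,5); WM=1
i=1 t=11 v=5: → [11,16),[10,15),[9,14),[8,13),[7,12); WM=11; [0,5) fires=1 [1,6) fires=1
i=2 t=11 v=8: → [11,16),[10,15),[9,14),[8,13),[7,12); WM=11
i=3 t=7 v=6: DROP (t<11-0); WM=11
i=4 t=14 v=3: → [14,19),[13,18),[12,17),[11,16),[10,15); WM=14; [7,12) fires=2 [8,13) fires=2 [9,14) fires=2
i=5 t=17 v=7: → [17,22),[16,21),[15,20),[14,19),[13,18); WM=17; [10,15) fires=3 [11,16) fires=3 [12,17) fires=1

[0,5)=1 [1,6)=1 [7,12)=2 [8,13)=2 [9,14)=2 [10,15)=3 [11,16)=3 [12,17)=1 [13,18)=2 [14,19)=2 [15,20)=1 [16,21)=1 [17,22)=1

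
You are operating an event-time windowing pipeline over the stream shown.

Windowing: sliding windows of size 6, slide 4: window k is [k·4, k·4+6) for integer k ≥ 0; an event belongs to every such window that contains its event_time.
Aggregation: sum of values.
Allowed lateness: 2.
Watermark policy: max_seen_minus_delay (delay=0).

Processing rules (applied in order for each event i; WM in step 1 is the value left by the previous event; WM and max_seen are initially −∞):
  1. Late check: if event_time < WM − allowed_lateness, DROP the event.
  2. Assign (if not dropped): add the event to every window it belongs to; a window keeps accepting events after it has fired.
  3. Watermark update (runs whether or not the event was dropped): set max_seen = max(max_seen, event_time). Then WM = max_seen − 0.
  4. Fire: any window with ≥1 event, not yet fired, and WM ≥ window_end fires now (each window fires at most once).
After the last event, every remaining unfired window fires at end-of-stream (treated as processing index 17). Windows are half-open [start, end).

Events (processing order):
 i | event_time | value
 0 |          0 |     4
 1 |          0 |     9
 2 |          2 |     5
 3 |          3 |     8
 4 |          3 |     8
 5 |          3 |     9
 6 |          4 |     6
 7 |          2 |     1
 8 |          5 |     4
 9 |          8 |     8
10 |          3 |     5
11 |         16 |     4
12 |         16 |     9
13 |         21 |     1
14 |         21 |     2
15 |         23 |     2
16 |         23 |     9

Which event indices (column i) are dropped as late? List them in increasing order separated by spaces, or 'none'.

i=0 t=0 v=4: → [0,6); WM=0
i=1 t=0 v=9: → [0,6); WM=0
i=2 t=2 v=5: → [0,6); WM=2
i=3 t=3 v=8: → [0,6); WM=3
i=4 t=3 v=8: → [0,6); WM=3
i=5 t=3 v=9: → [0,6); WM=3
i=6 t=4 v=6: → [4,10),[0,6); WM=4
i=7 t=2 v=1: → [0,6); WM=4
i=8 t=5 v=4: → [4,10),[0,6); WM=5
i=9 t=8 v=8: → [8,14),[4,10); WM=8; [0,6) fires=54
i=10 t=3 v=5: DROP (t<8-2); WM=8
i=11 t=16 v=4: → [16,22),[12,18); WM=16; [4,10) fires=18 [8,14) fires=8
i=12 t=16 v=9: → [16,22),[12,18); WM=16
i=13 t=21 v=1: → [20,26),[16,22); WM=21; [12,18) fires=13
i=14 t=21 v=2: → [20,26),[16,22); WM=21
i=15 t=23 v=2: → [20,26); WM=23; [16,22) fires=16
i=16 t=23 v=9: → [20,26); WM=23

10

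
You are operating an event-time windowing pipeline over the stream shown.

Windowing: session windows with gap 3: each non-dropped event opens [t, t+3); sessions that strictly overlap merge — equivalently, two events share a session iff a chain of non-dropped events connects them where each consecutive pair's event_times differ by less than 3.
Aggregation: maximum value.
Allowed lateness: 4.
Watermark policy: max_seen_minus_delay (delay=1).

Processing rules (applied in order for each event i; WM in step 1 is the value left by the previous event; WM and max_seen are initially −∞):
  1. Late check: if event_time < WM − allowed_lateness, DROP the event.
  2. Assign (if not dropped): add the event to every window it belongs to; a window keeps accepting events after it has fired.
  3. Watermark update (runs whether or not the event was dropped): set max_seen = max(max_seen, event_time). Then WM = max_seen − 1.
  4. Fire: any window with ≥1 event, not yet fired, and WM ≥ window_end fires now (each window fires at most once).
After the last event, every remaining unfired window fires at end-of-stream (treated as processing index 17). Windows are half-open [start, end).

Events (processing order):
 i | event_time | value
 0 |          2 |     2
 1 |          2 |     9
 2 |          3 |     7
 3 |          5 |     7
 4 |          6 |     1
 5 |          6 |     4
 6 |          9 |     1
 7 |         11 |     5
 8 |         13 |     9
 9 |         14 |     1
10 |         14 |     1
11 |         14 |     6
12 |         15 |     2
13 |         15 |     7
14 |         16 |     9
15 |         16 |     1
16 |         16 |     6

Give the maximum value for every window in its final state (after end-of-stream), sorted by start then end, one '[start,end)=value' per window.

i=0 t=2 v=2: → [2,5); WM=1
i=1 t=2 v=9: → [2,5); WM=1
i=2 t=3 v=7: → [2,6); WM=2
i=3 t=5 v=7: → [2,8); WM=4
i=4 t=6 v=1: → [2,9); WM=5
i=5 t=6 v=4: → [2,9); WM=5
i=6 t=9 v=1: → [9,12); WM=8
i=7 t=11 v=5: → [9,14); WM=10
i=8 t=13 v=9: → [9,16); WM=12
i=9 t=14 v=1: → [9,17); WM=13
i=10 t=14 v=1: → [9,17); WM=13
i=11 t=14 v=6: → [9,17); WM=13
i=12 t=15 v=2: → [9,18); WM=14
i=13 t=15 v=7: → [9,18); WM=14
i=14 t=16 v=9: → [9,19); WM=15
i=15 t=16 v=1: → [9,19); WM=15
i=16 t=16 v=6: → [9,19); WM=15

[2,9)=9 [9,19)=9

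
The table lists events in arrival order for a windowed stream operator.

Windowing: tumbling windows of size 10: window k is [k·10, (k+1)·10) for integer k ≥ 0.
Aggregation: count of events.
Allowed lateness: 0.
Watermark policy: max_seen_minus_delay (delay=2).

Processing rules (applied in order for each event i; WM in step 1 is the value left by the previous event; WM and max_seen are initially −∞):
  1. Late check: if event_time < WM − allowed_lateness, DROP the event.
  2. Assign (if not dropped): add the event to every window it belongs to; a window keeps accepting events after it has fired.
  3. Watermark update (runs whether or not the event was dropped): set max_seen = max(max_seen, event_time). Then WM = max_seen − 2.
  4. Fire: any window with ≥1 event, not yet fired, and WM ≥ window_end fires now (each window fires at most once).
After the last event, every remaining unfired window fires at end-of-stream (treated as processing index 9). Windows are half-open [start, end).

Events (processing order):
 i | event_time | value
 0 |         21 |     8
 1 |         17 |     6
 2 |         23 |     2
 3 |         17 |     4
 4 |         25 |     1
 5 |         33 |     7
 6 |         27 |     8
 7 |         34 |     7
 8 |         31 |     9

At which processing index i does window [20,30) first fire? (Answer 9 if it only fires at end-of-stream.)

5

i=0 t=21 v=8: → [20,30); WM=19
i=1 t=17 v=6: DROP (t<19-0); WM=19
i=2 t=23 v=2: → [20,30); WM=21
i=3 t=17 v=4: DROP (t<21-0); WM=21
i=4 t=25 v=1: → [20,30); WM=23
i=5 t=33 v=7: → [30,40); WM=31; [20,30) fires=3
i=6 t=27 v=8: DROP (t<31-0); WM=31
i=7 t=34 v=7: → [30,40); WM=32
i=8 t=31 v=9: DROP (t<32-0); WM=32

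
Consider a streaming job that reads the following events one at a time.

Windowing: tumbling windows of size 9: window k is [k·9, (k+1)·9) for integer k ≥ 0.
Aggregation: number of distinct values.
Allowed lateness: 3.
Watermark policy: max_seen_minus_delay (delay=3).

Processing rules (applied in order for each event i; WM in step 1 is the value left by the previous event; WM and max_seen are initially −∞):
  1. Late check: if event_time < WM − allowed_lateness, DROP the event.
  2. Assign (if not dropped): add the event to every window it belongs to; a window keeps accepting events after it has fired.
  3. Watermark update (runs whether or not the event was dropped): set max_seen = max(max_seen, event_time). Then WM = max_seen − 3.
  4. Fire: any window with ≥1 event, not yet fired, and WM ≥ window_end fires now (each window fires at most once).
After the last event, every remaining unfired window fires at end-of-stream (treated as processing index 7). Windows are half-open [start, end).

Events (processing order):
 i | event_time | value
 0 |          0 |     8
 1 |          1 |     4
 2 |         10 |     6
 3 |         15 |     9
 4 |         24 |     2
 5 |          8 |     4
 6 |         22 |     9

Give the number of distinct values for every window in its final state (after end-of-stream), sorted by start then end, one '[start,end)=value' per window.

i=0 t=0 v=8: → [0,9); WM=-3
i=1 t=1 v=4: → [0,9); WM=-2
i=2 t=10 v=6: → [9,18); WM=7
i=3 t=15 v=9: → [9,18); WM=12; [0,9) fires=2
i=4 t=24 v=2: → [18,27); WM=21; [9,18) fires=2
i=5 t=8 v=4: DROP (t<21-3); WM=21
i=6 t=22 v=9: → [18,27); WM=21

[0,9)=2 [9,18)=2 [18,27)=2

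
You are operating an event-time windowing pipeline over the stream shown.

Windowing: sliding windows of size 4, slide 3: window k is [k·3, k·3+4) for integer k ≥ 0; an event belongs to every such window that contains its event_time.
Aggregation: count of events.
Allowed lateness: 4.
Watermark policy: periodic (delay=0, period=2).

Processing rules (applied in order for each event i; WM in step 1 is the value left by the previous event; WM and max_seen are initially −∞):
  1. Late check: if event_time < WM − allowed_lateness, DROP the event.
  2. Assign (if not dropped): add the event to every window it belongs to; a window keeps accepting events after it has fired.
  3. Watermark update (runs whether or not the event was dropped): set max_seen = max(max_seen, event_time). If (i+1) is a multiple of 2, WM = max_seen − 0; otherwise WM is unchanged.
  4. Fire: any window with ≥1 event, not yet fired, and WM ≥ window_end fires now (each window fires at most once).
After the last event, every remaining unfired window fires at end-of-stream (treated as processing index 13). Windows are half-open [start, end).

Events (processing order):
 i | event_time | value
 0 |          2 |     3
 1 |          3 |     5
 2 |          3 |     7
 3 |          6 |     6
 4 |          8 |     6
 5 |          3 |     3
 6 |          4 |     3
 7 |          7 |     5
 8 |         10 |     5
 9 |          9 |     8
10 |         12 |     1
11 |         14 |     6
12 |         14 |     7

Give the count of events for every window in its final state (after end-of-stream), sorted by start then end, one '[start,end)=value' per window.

[0,4)=4 [3,7)=5 [6,10)=4 [9,13)=3 [12,16)=3

i=0 t=2 v=3: → [0,4); WM=−∞
i=1 t=3 v=5: → [3,7),[0,4); WM=3
i=2 t=3 v=7: → [3,7),[0,4); WM=3
i=3 t=6 v=6: → [6,10),[3,7); WM=6; [0,4) fires=3
i=4 t=8 v=6: → [6,10); WM=6
i=5 t=3 v=3: → [3,7),[0,4); WM=8; [3,7) fires=4
i=6 t=4 v=3: → [3,7); WM=8
i=7 t=7 v=5: → [6,10); WM=8
i=8 t=10 v=5: → [9,13); WM=8
i=9 t=9 v=8: → [9,13),[6,10); WM=10; [6,10) fires=4
i=10 t=12 v=1: → [12,16),[9,13); WM=10
i=11 t=14 v=6: → [12,16); WM=14; [9,13) fires=3
i=12 t=14 v=7: → [12,16); WM=14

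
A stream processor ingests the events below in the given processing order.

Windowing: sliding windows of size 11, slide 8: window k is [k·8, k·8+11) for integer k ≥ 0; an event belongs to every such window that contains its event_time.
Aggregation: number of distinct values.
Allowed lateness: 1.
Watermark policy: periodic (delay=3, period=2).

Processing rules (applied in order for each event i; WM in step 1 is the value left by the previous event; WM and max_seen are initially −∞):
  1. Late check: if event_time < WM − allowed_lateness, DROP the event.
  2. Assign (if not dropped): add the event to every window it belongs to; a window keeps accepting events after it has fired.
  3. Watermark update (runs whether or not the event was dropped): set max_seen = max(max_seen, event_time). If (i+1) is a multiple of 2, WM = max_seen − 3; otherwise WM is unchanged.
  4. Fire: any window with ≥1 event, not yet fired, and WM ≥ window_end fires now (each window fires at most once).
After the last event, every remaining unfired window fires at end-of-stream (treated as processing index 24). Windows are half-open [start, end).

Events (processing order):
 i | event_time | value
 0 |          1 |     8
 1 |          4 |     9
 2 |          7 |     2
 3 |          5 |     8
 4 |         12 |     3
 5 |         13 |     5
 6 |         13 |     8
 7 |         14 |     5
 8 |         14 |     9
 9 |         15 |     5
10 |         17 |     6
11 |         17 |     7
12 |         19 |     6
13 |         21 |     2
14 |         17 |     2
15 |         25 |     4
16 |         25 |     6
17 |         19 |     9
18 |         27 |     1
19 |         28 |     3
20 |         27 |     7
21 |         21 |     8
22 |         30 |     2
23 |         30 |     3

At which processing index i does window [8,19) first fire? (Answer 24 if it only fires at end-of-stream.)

15

i=0 t=1 v=8: → [0,11); WM=−∞
i=1 t=4 v=9: → [0,11); WM=1
i=2 t=7 v=2: → [0,11); WM=1
i=3 t=5 v=8: → [0,11); WM=4
i=4 t=12 v=3: → [8,19); WM=4
i=5 t=13 v=5: → [8,19); WM=10
i=6 t=13 v=8: → [8,19); WM=10
i=7 t=14 v=5: → [8,19); WM=11; [0,11) fires=3
i=8 t=14 v=9: → [8,19); WM=11
i=9 t=15 v=5: → [8,19); WM=12
i=10 t=17 v=6: → [16,27),[8,19); WM=12
i=11 t=17 v=7: → [16,27),[8,19); WM=14
i=12 t=19 v=6: → [16,27); WM=14
i=13 t=21 v=2: → [16,27); WM=18
i=14 t=17 v=2: → [16,27),[8,19); WM=18
i=15 t=25 v=4: → [24,35),[16,27); WM=22; [8,19) fires=7
i=16 t=25 v=6: → [24,35),[16,27); WM=22
i=17 t=19 v=9: DROP (t<22-1); WM=22
i=18 t=27 v=1: → [24,35); WM=22
i=19 t=28 v=3: → [24,35); WM=25
i=20 t=27 v=7: → [24,35); WM=25
i=21 t=21 v=8: DROP (t<25-1); WM=25
i=22 t=30 v=2: → [24,35); WM=25
i=23 t=30 v=3: → [24,35); WM=27; [16,27) fires=4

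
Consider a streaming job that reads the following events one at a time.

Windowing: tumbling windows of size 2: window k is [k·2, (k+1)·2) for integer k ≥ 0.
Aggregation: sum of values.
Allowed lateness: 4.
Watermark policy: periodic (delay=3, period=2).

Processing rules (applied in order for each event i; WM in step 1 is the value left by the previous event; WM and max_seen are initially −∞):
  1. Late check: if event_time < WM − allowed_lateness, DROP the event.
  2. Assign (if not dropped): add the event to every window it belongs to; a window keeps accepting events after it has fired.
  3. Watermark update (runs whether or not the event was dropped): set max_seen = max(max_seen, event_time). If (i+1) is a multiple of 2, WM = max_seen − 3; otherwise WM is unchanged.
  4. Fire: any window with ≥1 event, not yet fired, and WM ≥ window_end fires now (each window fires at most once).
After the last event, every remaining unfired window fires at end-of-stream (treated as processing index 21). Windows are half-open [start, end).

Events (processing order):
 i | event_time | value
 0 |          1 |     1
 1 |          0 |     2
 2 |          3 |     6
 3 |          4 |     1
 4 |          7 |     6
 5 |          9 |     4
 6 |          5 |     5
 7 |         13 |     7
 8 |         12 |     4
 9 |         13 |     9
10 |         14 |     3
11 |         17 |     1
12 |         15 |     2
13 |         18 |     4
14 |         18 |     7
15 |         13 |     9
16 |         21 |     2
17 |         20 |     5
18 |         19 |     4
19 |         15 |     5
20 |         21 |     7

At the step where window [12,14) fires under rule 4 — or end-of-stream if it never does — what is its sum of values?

20

i=0 t=1 v=1: → [0,2); WM=−∞
i=1 t=0 v=2: → [0,2); WM=-2
i=2 t=3 v=6: → [2,4); WM=-2
i=3 t=4 v=1: → [4,6); WM=1
i=4 t=7 v=6: → [6,8); WM=1
i=5 t=9 v=4: → [8,10); WM=6; [0,2) fires=3 [2,4) fires=6 [4,6) fires=1
i=6 t=5 v=5: → [4,6); WM=6
i=7 t=13 v=7: → [12,14); WM=10; [6,8) fires=6 [8,10) fires=4
i=8 t=12 v=4: → [12,14); WM=10
i=9 t=13 v=9: → [12,14); WM=10
i=10 t=14 v=3: → [14,16); WM=10
i=11 t=17 v=1: → [16,18); WM=14; [12,14) fires=20
i=12 t=15 v=2: → [14,16); WM=14
i=13 t=18 v=4: → [18,20); WM=15
i=14 t=18 v=7: → [18,20); WM=15
i=15 t=13 v=9: → [12,14); WM=15
i=16 t=21 v=2: → [20,22); WM=15
i=17 t=20 v=5: → [20,22); WM=18; [14,16) fires=5 [16,18) fires=1
i=18 t=19 v=4: → [18,20); WM=18
i=19 t=15 v=5: → [14,16); WM=18
i=20 t=21 v=7: → [20,22); WM=18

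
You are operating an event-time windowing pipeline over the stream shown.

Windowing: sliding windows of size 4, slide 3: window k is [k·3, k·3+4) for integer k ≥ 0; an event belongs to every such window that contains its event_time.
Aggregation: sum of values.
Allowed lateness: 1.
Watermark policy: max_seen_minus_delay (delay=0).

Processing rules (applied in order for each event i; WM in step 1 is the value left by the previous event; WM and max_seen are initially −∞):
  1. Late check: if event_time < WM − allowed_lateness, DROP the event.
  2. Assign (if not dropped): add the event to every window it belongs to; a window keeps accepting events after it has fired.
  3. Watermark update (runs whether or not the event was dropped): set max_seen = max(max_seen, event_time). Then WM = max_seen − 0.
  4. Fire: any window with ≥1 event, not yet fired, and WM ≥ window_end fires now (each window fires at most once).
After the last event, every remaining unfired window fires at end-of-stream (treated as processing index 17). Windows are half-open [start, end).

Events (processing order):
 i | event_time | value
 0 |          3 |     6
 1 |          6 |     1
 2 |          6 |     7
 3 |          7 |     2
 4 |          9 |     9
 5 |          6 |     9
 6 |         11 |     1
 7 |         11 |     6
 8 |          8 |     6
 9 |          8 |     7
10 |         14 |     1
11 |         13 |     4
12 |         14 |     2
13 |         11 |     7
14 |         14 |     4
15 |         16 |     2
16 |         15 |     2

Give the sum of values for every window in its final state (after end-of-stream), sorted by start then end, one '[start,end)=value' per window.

i=0 t=3 v=6: → [3,7),[0,4); WM=3
i=1 t=6 v=1: → [6,10),[3,7); WM=6; [0,4) fires=6
i=2 t=6 v=7: → [6,10),[3,7); WM=6
i=3 t=7 v=2: → [6,10); WM=7; [3,7) fires=14
i=4 t=9 v=9: → [9,13),[6,10); WM=9
i=5 t=6 v=9: DROP (t<9-1); WM=9
i=6 t=11 v=1: → [9,13); WM=11; [6,10) fires=19
i=7 t=11 v=6: → [9,13); WM=11
i=8 t=8 v=6: DROP (t<11-1); WM=11
i=9 t=8 v=7: DROP (t<11-1); WM=11
i=10 t=14 v=1: → [12,16); WM=14; [9,13) fires=16
i=11 t=13 v=4: → [12,16); WM=14
i=12 t=14 v=2: → [12,16); WM=14
i=13 t=11 v=7: DROP (t<14-1); WM=14
i=14 t=14 v=4: → [12,16); WM=14
i=15 t=16 v=2: → [15,19); WM=16; [12,16) fires=11
i=16 t=15 v=2: → [15,19),[12,16); WM=16

[0,4)=6 [3,7)=14 [6,10)=19 [9,13)=16 [12,16)=13 [15,19)=4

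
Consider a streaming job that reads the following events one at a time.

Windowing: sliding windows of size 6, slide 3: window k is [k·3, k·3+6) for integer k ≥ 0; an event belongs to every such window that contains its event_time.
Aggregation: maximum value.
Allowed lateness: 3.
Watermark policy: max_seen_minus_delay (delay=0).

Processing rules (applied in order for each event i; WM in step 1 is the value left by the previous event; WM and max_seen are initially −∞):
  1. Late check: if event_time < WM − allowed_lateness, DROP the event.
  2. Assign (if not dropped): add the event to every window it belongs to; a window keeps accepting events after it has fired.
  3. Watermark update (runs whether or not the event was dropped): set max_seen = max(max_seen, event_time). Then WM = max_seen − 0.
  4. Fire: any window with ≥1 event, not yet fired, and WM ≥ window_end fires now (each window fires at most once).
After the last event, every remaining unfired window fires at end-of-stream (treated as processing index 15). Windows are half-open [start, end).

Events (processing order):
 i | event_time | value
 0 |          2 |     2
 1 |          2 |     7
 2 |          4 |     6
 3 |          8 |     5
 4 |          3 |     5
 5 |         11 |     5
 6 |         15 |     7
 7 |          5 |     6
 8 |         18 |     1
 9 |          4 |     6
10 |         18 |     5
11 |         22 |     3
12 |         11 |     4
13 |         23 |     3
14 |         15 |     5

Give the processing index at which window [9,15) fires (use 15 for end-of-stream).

6

i=0 t=2 v=2: → [0,6); WM=2
i=1 t=2 v=7: → [0,6); WM=2
i=2 t=4 v=6: → [3,9),[0,6); WM=4
i=3 t=8 v=5: → [6,12),[3,9); WM=8; [0,6) fires=7
i=4 t=3 v=5: DROP (t<8-3); WM=8
i=5 t=11 v=5: → [9,15),[6,12); WM=11; [3,9) fires=6
i=6 t=15 v=7: → [15,21),[12,18); WM=15; [6,12) fires=5 [9,15) fires=5
i=7 t=5 v=6: DROP (t<15-3); WM=15
i=8 t=18 v=1: → [18,24),[15,21); WM=18; [12,18) fires=7
i=9 t=4 v=6: DROP (t<18-3); WM=18
i=10 t=18 v=5: → [18,24),[15,21); WM=18
i=11 t=22 v=3: → [21,27),[18,24); WM=22; [15,21) fires=7
i=12 t=11 v=4: DROP (t<22-3); WM=22
i=13 t=23 v=3: → [21,27),[18,24); WM=23
i=14 t=15 v=5: DROP (t<23-3); WM=23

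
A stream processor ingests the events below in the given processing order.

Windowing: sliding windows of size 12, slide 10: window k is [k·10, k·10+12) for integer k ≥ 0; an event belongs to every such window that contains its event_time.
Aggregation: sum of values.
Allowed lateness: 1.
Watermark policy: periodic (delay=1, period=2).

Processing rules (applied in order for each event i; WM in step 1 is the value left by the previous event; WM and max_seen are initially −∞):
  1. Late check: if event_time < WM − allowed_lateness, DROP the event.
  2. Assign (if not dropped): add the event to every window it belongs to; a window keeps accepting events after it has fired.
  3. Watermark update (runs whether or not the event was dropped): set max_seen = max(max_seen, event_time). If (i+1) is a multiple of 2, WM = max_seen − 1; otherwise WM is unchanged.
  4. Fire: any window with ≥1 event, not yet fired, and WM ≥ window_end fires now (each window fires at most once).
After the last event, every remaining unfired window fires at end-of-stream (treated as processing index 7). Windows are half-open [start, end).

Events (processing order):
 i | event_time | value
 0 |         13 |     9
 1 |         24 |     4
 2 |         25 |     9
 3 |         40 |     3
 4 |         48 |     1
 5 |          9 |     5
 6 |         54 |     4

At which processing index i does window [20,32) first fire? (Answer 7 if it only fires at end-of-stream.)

3

i=0 t=13 v=9: → [10,22); WM=−∞
i=1 t=24 v=4: → [20,32); WM=23; [10,22) fires=9
i=2 t=25 v=9: → [20,32); WM=23
i=3 t=40 v=3: → [40,52),[30,42); WM=39; [20,32) fires=13
i=4 t=48 v=1: → [40,52); WM=39
i=5 t=9 v=5: DROP (t<39-1); WM=47; [30,42) fires=3
i=6 t=54 v=4: → [50,62); WM=47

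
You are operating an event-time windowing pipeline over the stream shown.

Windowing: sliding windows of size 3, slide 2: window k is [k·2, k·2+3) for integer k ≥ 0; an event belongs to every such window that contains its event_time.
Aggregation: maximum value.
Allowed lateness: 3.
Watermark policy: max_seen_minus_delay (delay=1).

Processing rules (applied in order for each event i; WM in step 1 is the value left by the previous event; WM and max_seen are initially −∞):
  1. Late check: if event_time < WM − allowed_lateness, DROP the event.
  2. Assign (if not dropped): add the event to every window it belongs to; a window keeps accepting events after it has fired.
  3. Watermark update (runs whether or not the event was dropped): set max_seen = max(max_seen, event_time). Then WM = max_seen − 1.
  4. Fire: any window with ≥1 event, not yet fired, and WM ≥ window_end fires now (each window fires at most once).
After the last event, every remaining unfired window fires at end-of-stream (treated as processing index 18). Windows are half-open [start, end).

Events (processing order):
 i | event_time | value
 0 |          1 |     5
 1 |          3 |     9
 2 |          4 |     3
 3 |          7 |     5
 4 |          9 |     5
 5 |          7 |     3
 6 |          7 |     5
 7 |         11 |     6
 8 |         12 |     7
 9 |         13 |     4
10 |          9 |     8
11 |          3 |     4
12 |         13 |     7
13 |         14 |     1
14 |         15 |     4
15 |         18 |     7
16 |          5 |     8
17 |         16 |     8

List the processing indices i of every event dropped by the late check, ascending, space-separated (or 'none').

i=0 t=1 v=5: → [0,3); WM=0
i=1 t=3 v=9: → [2,5); WM=2
i=2 t=4 v=3: → [4,7),[2,5); WM=3; [0,3) fires=5
i=3 t=7 v=5: → [6,9); WM=6; [2,5) fires=9
i=4 t=9 v=5: → [8,11); WM=8; [4,7) fires=3
i=5 t=7 v=3: → [6,9); WM=8
i=6 t=7 v=5: → [6,9); WM=8
i=7 t=11 v=6: → [10,13); WM=10; [6,9) fires=5
i=8 t=12 v=7: → [12,15),[10,13); WM=11; [8,11) fires=5
i=9 t=13 v=4: → [12,15); WM=12
i=10 t=9 v=8: → [8,11); WM=12
i=11 t=3 v=4: DROP (t<12-3); WM=12
i=12 t=13 v=7: → [12,15); WM=12
i=13 t=14 v=1: → [14,17),[12,15); WM=13; [10,13) fires=7
i=14 t=15 v=4: → [14,17); WM=14
i=15 t=18 v=7: → [18,21),[16,19); WM=17; [12,15) fires=7 [14,17) fires=4
i=16 t=5 v=8: DROP (t<17-3); WM=17
i=17 t=16 v=8: → [16,19),[14,17); WM=17

11 16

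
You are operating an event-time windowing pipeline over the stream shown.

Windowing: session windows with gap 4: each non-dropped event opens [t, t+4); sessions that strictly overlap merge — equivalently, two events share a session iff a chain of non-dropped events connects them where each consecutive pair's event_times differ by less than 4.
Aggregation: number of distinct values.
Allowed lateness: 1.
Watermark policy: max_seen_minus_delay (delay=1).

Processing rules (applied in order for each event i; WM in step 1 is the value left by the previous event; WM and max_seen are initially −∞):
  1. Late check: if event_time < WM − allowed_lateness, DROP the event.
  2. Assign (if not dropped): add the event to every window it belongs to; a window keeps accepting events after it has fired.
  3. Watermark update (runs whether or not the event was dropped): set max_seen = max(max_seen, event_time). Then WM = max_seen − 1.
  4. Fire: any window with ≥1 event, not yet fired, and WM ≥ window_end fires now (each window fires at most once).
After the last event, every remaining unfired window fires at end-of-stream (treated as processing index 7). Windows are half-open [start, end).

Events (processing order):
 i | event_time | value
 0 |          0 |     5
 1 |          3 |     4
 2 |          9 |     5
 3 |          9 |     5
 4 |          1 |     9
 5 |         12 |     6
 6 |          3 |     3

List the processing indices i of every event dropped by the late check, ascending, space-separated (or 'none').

4 6

i=0 t=0 v=5: → [0,4); WM=-1
i=1 t=3 v=4: → [0,7); WM=2
i=2 t=9 v=5: → [9,13); WM=8
i=3 t=9 v=5: → [9,13); WM=8
i=4 t=1 v=9: DROP (t<8-1); WM=8
i=5 t=12 v=6: → [9,16); WM=11
i=6 t=3 v=3: DROP (t<11-1); WM=11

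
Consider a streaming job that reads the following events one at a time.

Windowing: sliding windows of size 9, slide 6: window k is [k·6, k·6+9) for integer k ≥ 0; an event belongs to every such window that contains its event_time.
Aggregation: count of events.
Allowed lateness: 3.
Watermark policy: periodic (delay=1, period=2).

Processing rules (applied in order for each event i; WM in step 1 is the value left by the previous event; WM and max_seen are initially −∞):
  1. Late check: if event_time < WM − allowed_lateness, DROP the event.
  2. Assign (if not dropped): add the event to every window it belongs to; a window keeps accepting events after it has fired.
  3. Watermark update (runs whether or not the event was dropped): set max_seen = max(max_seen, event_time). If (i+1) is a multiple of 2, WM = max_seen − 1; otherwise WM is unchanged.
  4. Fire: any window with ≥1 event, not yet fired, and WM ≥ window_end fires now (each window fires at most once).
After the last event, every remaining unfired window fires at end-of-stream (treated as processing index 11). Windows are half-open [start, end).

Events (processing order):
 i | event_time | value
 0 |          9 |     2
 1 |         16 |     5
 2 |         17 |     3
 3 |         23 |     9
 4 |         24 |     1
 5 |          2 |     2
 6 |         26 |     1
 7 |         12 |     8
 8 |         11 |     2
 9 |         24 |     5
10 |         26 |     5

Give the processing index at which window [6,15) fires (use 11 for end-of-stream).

i=0 t=9 v=2: → [6,15); WM=−∞
i=1 t=16 v=5: → [12,21); WM=15; [6,15) fires=1
i=2 t=17 v=3: → [12,21); WM=15
i=3 t=23 v=9: → [18,27); WM=22; [12,21) fires=2
i=4 t=24 v=1: → [24,33),[18,27); WM=22
i=5 t=2 v=2: DROP (t<22-3); WM=23
i=6 t=26 v=1: → [24,33),[18,27); WM=23
i=7 t=12 v=8: DROP (t<23-3); WM=25
i=8 t=11 v=2: DROP (t<25-3); WM=25
i=9 t=24 v=5: → [24,33),[18,27); WM=25
i=10 t=26 v=5: → [24,33),[18,27); WM=25

1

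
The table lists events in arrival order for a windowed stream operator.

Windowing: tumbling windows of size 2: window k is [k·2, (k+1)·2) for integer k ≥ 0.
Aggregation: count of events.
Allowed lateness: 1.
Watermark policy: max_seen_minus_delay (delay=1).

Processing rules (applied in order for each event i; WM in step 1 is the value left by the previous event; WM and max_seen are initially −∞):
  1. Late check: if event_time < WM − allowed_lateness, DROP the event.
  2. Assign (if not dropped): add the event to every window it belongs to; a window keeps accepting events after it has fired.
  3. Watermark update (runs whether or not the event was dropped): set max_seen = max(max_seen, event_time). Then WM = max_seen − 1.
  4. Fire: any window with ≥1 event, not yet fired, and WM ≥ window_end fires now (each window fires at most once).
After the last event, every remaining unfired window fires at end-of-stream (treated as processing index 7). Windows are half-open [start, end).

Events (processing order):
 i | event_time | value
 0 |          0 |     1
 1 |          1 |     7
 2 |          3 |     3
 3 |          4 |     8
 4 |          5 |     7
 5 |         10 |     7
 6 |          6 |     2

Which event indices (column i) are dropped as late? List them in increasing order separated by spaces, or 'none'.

i=0 t=0 v=1: → [0,2); WM=-1
i=1 t=1 v=7: → [0,2); WM=0
i=2 t=3 v=3: → [2,4); WM=2; [0,2) fires=2
i=3 t=4 v=8: → [4,6); WM=3
i=4 t=5 v=7: → [4,6); WM=4; [2,4) fires=1
i=5 t=10 v=7: → [10,12); WM=9; [4,6) fires=2
i=6 t=6 v=2: DROP (t<9-1); WM=9

6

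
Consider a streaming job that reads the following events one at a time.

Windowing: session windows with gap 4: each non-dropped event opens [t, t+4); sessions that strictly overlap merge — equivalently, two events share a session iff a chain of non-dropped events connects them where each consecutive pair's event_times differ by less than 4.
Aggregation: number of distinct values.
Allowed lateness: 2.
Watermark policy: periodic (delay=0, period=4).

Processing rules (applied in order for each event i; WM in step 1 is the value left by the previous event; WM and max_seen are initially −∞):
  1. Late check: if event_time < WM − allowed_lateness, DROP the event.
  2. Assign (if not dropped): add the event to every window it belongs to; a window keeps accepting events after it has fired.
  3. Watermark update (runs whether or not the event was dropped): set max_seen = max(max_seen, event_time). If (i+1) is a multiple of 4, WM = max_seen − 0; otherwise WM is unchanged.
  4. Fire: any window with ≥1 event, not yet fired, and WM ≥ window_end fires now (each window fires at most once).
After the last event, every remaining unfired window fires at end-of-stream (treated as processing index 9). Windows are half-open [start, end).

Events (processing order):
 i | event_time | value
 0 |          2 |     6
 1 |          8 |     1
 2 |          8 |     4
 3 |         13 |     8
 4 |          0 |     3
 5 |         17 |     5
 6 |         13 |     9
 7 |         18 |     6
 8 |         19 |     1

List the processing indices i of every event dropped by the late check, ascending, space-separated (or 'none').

i=0 t=2 v=6: → [2,6); WM=−∞
i=1 t=8 v=1: → [8,12); WM=−∞
i=2 t=8 v=4: → [8,12); WM=−∞
i=3 t=13 v=8: → [13,17); WM=13
i=4 t=0 v=3: DROP (t<13-2); WM=13
i=5 t=17 v=5: → [17,21); WM=13
i=6 t=13 v=9: → [13,17); WM=13
i=7 t=18 v=6: → [17,22); WM=18
i=8 t=19 v=1: → [17,23); WM=18

4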